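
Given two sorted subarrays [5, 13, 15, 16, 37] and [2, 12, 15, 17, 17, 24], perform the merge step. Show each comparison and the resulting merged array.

Merging process:

Compare 5 vs 2: take 2 from right. Merged: [2]
Compare 5 vs 12: take 5 from left. Merged: [2, 5]
Compare 13 vs 12: take 12 from right. Merged: [2, 5, 12]
Compare 13 vs 15: take 13 from left. Merged: [2, 5, 12, 13]
Compare 15 vs 15: take 15 from left. Merged: [2, 5, 12, 13, 15]
Compare 16 vs 15: take 15 from right. Merged: [2, 5, 12, 13, 15, 15]
Compare 16 vs 17: take 16 from left. Merged: [2, 5, 12, 13, 15, 15, 16]
Compare 37 vs 17: take 17 from right. Merged: [2, 5, 12, 13, 15, 15, 16, 17]
Compare 37 vs 17: take 17 from right. Merged: [2, 5, 12, 13, 15, 15, 16, 17, 17]
Compare 37 vs 24: take 24 from right. Merged: [2, 5, 12, 13, 15, 15, 16, 17, 17, 24]
Append remaining from left: [37]. Merged: [2, 5, 12, 13, 15, 15, 16, 17, 17, 24, 37]

Final merged array: [2, 5, 12, 13, 15, 15, 16, 17, 17, 24, 37]
Total comparisons: 10

The merged array is [2, 5, 12, 13, 15, 15, 16, 17, 17, 24, 37], requiring 10 comparisons. The merge step runs in O(n) time where n is the total number of elements.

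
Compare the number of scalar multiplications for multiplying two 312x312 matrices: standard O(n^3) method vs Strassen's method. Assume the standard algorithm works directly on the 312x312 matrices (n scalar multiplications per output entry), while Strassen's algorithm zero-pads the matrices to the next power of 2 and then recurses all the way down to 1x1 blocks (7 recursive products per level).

Matrix multiplication for 312x312 matrices:

Strassen's algorithm requires power-of-2 dimensions. Pad 312x312 to 512x512 (next power of 2).

Standard algorithm: 312^3 = 30371328 multiplications
Strassen's algorithm: 7^(log2(512)) = 7^9 = 40353607 multiplications
Difference: 30371328 - 40353607 = -9982279 (Strassen uses MORE here due to padding overhead — for small or just-over-power-of-2 n, padding can outweigh the per-level savings)

Standard: 30371328 multiplications (312^3). Strassen: 40353607 multiplications (7^9, after padding to 512x512). Strassen reduces 8 recursive multiplications to 7 at each level.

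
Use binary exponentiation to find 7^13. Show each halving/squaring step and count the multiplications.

Computing 7^13 by squaring (build up from 7^1; each line after the first costs one multiplication):

7^1 = 7
7^2 = (7^1)^2 = 7^2 = 49
7^3 = 7 * 7^2 = 7 * 49 = 343
7^6 = (7^3)^2 = 343^2 = 117649
7^12 = (7^6)^2 = 117649^2 = 13841287201
7^13 = 7 * 7^12 = 7 * 13841287201 = 96889010407

Result: 96889010407
Multiplications needed: 5 (5 lines after 7^1)

7^13 = 96889010407. Using exponentiation by squaring, this requires 5 multiplications. The key idea: if the exponent is even, square the half-power; if odd, multiply by the base once.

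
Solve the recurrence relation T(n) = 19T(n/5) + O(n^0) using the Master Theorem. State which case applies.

Master Theorem for T(n) = 19T(n/5) + O(n^0):

a = 19, b = 5, c = 0
log_b(a) = log_5(19) = 1.8295

Case 1: c = 0 < log_5(19) = 1.8295
T(n) = O(n^(log_5 19))

For T(n) = 19T(n/5) + O(n^0): log_5(19) = 1.8295. This is Case 1 of the Master Theorem (c < log_b(a), work dominated by leaves), giving O(n^(log_5 19)).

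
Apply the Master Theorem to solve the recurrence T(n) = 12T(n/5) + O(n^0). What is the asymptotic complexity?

Master Theorem for T(n) = 12T(n/5) + O(n^0):

a = 12, b = 5, c = 0
log_b(a) = log_5(12) = 1.5440

Case 1: c = 0 < log_5(12) = 1.5440
T(n) = O(n^(log_5 12))

For T(n) = 12T(n/5) + O(n^0): log_5(12) = 1.5440. This is Case 1 of the Master Theorem (c < log_b(a), work dominated by leaves), giving O(n^(log_5 12)).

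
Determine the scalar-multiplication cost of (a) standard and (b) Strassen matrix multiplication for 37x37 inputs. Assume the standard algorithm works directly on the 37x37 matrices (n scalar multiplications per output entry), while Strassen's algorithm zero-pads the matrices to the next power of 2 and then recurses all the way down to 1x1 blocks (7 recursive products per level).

Matrix multiplication for 37x37 matrices:

Strassen's algorithm requires power-of-2 dimensions. Pad 37x37 to 64x64 (next power of 2).

Standard algorithm: 37^3 = 50653 multiplications
Strassen's algorithm: 7^(log2(64)) = 7^6 = 117649 multiplications
Difference: 50653 - 117649 = -66996 (Strassen uses MORE here due to padding overhead — for small or just-over-power-of-2 n, padding can outweigh the per-level savings)

Standard: 50653 multiplications (37^3). Strassen: 117649 multiplications (7^6, after padding to 64x64). Strassen reduces 8 recursive multiplications to 7 at each level.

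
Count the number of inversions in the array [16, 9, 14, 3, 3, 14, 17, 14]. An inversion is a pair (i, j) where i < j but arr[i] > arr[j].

Finding inversions in [16, 9, 14, 3, 3, 14, 17, 14]:

(0, 1): arr[0]=16 > arr[1]=9
(0, 2): arr[0]=16 > arr[2]=14
(0, 3): arr[0]=16 > arr[3]=3
(0, 4): arr[0]=16 > arr[4]=3
(0, 5): arr[0]=16 > arr[5]=14
(0, 7): arr[0]=16 > arr[7]=14
(1, 3): arr[1]=9 > arr[3]=3
(1, 4): arr[1]=9 > arr[4]=3
(2, 3): arr[2]=14 > arr[3]=3
(2, 4): arr[2]=14 > arr[4]=3
(6, 7): arr[6]=17 > arr[7]=14

Total inversions: 11

The array has 11 inversion(s): (0,1), (0,2), (0,3), (0,4), (0,5), (0,7), (1,3), (1,4), (2,3), (2,4), (6,7). Each pair (i,j) satisfies i < j and arr[i] > arr[j].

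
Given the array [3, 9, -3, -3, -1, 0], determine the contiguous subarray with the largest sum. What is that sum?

Using Kadane's algorithm on [3, 9, -3, -3, -1, 0]:

Scanning through the array:
Position 1 (value 9): max_ending_here = 12, max_so_far = 12
Position 2 (value -3): max_ending_here = 9, max_so_far = 12
Position 3 (value -3): max_ending_here = 6, max_so_far = 12
Position 4 (value -1): max_ending_here = 5, max_so_far = 12
Position 5 (value 0): max_ending_here = 5, max_so_far = 12

Maximum subarray: [3, 9]
Maximum sum: 12

The maximum subarray is [3, 9] with sum 12. This subarray runs from index 0 to index 1.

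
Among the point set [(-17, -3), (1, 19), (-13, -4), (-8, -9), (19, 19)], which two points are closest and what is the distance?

Computing all pairwise distances among 5 points:

d((-17, -3), (1, 19)) = 28.4253
d((-17, -3), (-13, -4)) = 4.1231 <-- minimum
d((-17, -3), (-8, -9)) = 10.8167
d((-17, -3), (19, 19)) = 42.19
d((1, 19), (-13, -4)) = 26.9258
d((1, 19), (-8, -9)) = 29.4109
d((1, 19), (19, 19)) = 18.0
d((-13, -4), (-8, -9)) = 7.0711
d((-13, -4), (19, 19)) = 39.4081
d((-8, -9), (19, 19)) = 38.8973

Closest pair: (-17, -3) and (-13, -4) with distance 4.1231

The closest pair is (-17, -3) and (-13, -4) with Euclidean distance 4.1231. For 5 points, brute-force pairwise comparison is shown above. For large n, the divide-and-conquer algorithm (sort by x, recurse on halves, check the dividing strip) achieves O(n log n).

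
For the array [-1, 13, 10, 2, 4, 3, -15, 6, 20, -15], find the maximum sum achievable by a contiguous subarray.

Using Kadane's algorithm on [-1, 13, 10, 2, 4, 3, -15, 6, 20, -15]:

Scanning through the array:
Position 1 (value 13): max_ending_here = 13, max_so_far = 13
Position 2 (value 10): max_ending_here = 23, max_so_far = 23
Position 3 (value 2): max_ending_here = 25, max_so_far = 25
Position 4 (value 4): max_ending_here = 29, max_so_far = 29
Position 5 (value 3): max_ending_here = 32, max_so_far = 32
Position 6 (value -15): max_ending_here = 17, max_so_far = 32
Position 7 (value 6): max_ending_here = 23, max_so_far = 32
Position 8 (value 20): max_ending_here = 43, max_so_far = 43
Position 9 (value -15): max_ending_here = 28, max_so_far = 43

Maximum subarray: [13, 10, 2, 4, 3, -15, 6, 20]
Maximum sum: 43

The maximum subarray is [13, 10, 2, 4, 3, -15, 6, 20] with sum 43. This subarray runs from index 1 to index 8.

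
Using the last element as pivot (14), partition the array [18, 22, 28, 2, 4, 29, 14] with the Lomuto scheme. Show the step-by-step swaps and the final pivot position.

Lomuto partition with pivot = 14:

Initial array: [18, 22, 28, 2, 4, 29, 14]

arr[0]=18 > 14: no swap
arr[1]=22 > 14: no swap
arr[2]=28 > 14: no swap
arr[3]=2 <= 14: swap with position 0, array becomes [2, 22, 28, 18, 4, 29, 14]
arr[4]=4 <= 14: swap with position 1, array becomes [2, 4, 28, 18, 22, 29, 14]
arr[5]=29 > 14: no swap

Place pivot at position 2: [2, 4, 14, 18, 22, 29, 28]
Pivot position: 2

After partitioning with pivot 14, the array becomes [2, 4, 14, 18, 22, 29, 28]. The pivot is placed at index 2. All elements to the left of the pivot are <= 14, and all elements to the right are > 14.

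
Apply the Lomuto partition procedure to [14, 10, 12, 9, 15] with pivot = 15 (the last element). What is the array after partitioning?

Lomuto partition with pivot = 15:

Initial array: [14, 10, 12, 9, 15]

arr[0]=14 <= 15: swap with position 0, array becomes [14, 10, 12, 9, 15]
arr[1]=10 <= 15: swap with position 1, array becomes [14, 10, 12, 9, 15]
arr[2]=12 <= 15: swap with position 2, array becomes [14, 10, 12, 9, 15]
arr[3]=9 <= 15: swap with position 3, array becomes [14, 10, 12, 9, 15]

Place pivot at position 4: [14, 10, 12, 9, 15]
Pivot position: 4

After partitioning with pivot 15, the array becomes [14, 10, 12, 9, 15]. The pivot is placed at index 4. All elements to the left of the pivot are <= 15, and all elements to the right are > 15.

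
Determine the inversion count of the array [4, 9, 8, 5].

Finding inversions in [4, 9, 8, 5]:

(1, 2): arr[1]=9 > arr[2]=8
(1, 3): arr[1]=9 > arr[3]=5
(2, 3): arr[2]=8 > arr[3]=5

Total inversions: 3

The array has 3 inversion(s): (1,2), (1,3), (2,3). Each pair (i,j) satisfies i < j and arr[i] > arr[j].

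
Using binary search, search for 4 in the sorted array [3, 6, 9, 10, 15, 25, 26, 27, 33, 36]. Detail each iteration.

Binary search for 4 in [3, 6, 9, 10, 15, 25, 26, 27, 33, 36]:

lo=0, hi=9, mid=4, arr[mid]=15 -> 15 > 4, search left half
lo=0, hi=3, mid=1, arr[mid]=6 -> 6 > 4, search left half
lo=0, hi=0, mid=0, arr[mid]=3 -> 3 < 4, search right half
lo=1 > hi=0, target 4 not found

Binary search determines that 4 is not in the array after 3 comparisons. The search space was exhausted without finding the target.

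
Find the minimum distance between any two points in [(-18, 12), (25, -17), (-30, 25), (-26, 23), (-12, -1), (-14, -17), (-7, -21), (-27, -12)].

Computing all pairwise distances among 8 points:

d((-18, 12), (25, -17)) = 51.8652
d((-18, 12), (-30, 25)) = 17.6918
d((-18, 12), (-26, 23)) = 13.6015
d((-18, 12), (-12, -1)) = 14.3178
d((-18, 12), (-14, -17)) = 29.2746
d((-18, 12), (-7, -21)) = 34.7851
d((-18, 12), (-27, -12)) = 25.632
d((25, -17), (-30, 25)) = 69.2026
d((25, -17), (-26, 23)) = 64.8151
d((25, -17), (-12, -1)) = 40.3113
d((25, -17), (-14, -17)) = 39.0
d((25, -17), (-7, -21)) = 32.249
d((25, -17), (-27, -12)) = 52.2398
d((-30, 25), (-26, 23)) = 4.4721 <-- minimum
d((-30, 25), (-12, -1)) = 31.6228
d((-30, 25), (-14, -17)) = 44.9444
d((-30, 25), (-7, -21)) = 51.4296
d((-30, 25), (-27, -12)) = 37.1214
d((-26, 23), (-12, -1)) = 27.7849
d((-26, 23), (-14, -17)) = 41.7612
d((-26, 23), (-7, -21)) = 47.927
d((-26, 23), (-27, -12)) = 35.0143
d((-12, -1), (-14, -17)) = 16.1245
d((-12, -1), (-7, -21)) = 20.6155
d((-12, -1), (-27, -12)) = 18.6011
d((-14, -17), (-7, -21)) = 8.0623
d((-14, -17), (-27, -12)) = 13.9284
d((-7, -21), (-27, -12)) = 21.9317

Closest pair: (-30, 25) and (-26, 23) with distance 4.4721

The closest pair is (-30, 25) and (-26, 23) with Euclidean distance 4.4721. For 8 points, brute-force pairwise comparison is shown above. For large n, the divide-and-conquer algorithm (sort by x, recurse on halves, check the dividing strip) achieves O(n log n).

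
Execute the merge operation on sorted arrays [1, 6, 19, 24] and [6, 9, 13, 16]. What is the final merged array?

Merging process:

Compare 1 vs 6: take 1 from left. Merged: [1]
Compare 6 vs 6: take 6 from left. Merged: [1, 6]
Compare 19 vs 6: take 6 from right. Merged: [1, 6, 6]
Compare 19 vs 9: take 9 from right. Merged: [1, 6, 6, 9]
Compare 19 vs 13: take 13 from right. Merged: [1, 6, 6, 9, 13]
Compare 19 vs 16: take 16 from right. Merged: [1, 6, 6, 9, 13, 16]
Append remaining from left: [19, 24]. Merged: [1, 6, 6, 9, 13, 16, 19, 24]

Final merged array: [1, 6, 6, 9, 13, 16, 19, 24]
Total comparisons: 6

The merged array is [1, 6, 6, 9, 13, 16, 19, 24], requiring 6 comparisons. The merge step runs in O(n) time where n is the total number of elements.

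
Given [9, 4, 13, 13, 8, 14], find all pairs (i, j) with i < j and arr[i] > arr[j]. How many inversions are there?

Finding inversions in [9, 4, 13, 13, 8, 14]:

(0, 1): arr[0]=9 > arr[1]=4
(0, 4): arr[0]=9 > arr[4]=8
(2, 4): arr[2]=13 > arr[4]=8
(3, 4): arr[3]=13 > arr[4]=8

Total inversions: 4

The array has 4 inversion(s): (0,1), (0,4), (2,4), (3,4). Each pair (i,j) satisfies i < j and arr[i] > arr[j].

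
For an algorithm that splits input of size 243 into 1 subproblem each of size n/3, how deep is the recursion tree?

For divide and conquer with division factor 3:

Problem sizes at each level:
Level 0: 243
Level 1: 81
Level 2: 27
Level 3: 9
Level 4: 3
Level 5: 1

The root is level 0 and the size-1 base case is level 5 (the tree spans levels 0 through 5, i.e. 6 levels counting the root), so the depth is the number of divisions: log_3(243) = 5

The recursion tree depth is log_3(243) = 5. At each level, the problem size is divided by 3, so it takes 5 divisions to reduce to a base case of size 1. The algorithm makes 1 recursive call at each level.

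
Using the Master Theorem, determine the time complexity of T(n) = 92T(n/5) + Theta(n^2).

Master Theorem for T(n) = 92T(n/5) + O(n^2):

a = 92, b = 5, c = 2
log_b(a) = log_5(92) = 2.8095

Case 1: c = 2 < log_5(92) = 2.8095
T(n) = O(n^(log_5 92))

For T(n) = 92T(n/5) + O(n^2): log_5(92) = 2.8095. This is Case 1 of the Master Theorem (c < log_b(a), work dominated by leaves), giving O(n^(log_5 92)).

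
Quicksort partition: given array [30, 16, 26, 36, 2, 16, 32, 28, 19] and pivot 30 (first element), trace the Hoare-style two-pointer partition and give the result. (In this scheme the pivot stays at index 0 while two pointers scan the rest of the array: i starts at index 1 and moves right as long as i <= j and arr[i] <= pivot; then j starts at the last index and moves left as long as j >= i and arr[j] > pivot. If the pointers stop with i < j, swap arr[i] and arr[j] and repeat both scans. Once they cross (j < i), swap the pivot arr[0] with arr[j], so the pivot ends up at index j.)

Hoare-style two-pointer partition with pivot = 30:

Initial array: [30, 16, 26, 36, 2, 16, 32, 28, 19]

Pointers start at i = 1, j = 8.
i stops at index 3 (arr[3]=36 > 30), j stops at index 8 (arr[8]=19 <= 30): swap arr[3] and arr[8], array becomes [30, 16, 26, 19, 2, 16, 32, 28, 36]
i stops at index 6 (arr[6]=32 > 30), j stops at index 7 (arr[7]=28 <= 30): swap arr[6] and arr[7], array becomes [30, 16, 26, 19, 2, 16, 28, 32, 36]
i ends at 7, j ends at 6: the pointers have crossed (j < i), so scanning stops.

Swap pivot arr[0] with arr[6] to place pivot at position 6: [28, 16, 26, 19, 2, 16, 30, 32, 36]
Pivot position: 6

After partitioning with pivot 30, the array becomes [28, 16, 26, 19, 2, 16, 30, 32, 36]. The pivot is placed at index 6. All elements to the left of the pivot are <= 30, and all elements to the right are > 30.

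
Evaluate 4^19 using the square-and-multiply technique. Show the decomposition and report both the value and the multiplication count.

Computing 4^19 by squaring (build up from 4^1; each line after the first costs one multiplication):

4^1 = 4
4^2 = (4^1)^2 = 4^2 = 16
4^4 = (4^2)^2 = 16^2 = 256
4^8 = (4^4)^2 = 256^2 = 65536
4^9 = 4 * 4^8 = 4 * 65536 = 262144
4^18 = (4^9)^2 = 262144^2 = 68719476736
4^19 = 4 * 4^18 = 4 * 68719476736 = 274877906944

Result: 274877906944
Multiplications needed: 6 (6 lines after 4^1)

4^19 = 274877906944. Using exponentiation by squaring, this requires 6 multiplications. The key idea: if the exponent is even, square the half-power; if odd, multiply by the base once.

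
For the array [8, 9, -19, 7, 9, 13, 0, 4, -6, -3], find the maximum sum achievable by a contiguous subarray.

Using Kadane's algorithm on [8, 9, -19, 7, 9, 13, 0, 4, -6, -3]:

Scanning through the array:
Position 1 (value 9): max_ending_here = 17, max_so_far = 17
Position 2 (value -19): max_ending_here = -2, max_so_far = 17
Position 3 (value 7): max_ending_here = 7, max_so_far = 17
Position 4 (value 9): max_ending_here = 16, max_so_far = 17
Position 5 (value 13): max_ending_here = 29, max_so_far = 29
Position 6 (value 0): max_ending_here = 29, max_so_far = 29
Position 7 (value 4): max_ending_here = 33, max_so_far = 33
Position 8 (value -6): max_ending_here = 27, max_so_far = 33
Position 9 (value -3): max_ending_here = 24, max_so_far = 33

Maximum subarray: [7, 9, 13, 0, 4]
Maximum sum: 33

The maximum subarray is [7, 9, 13, 0, 4] with sum 33. This subarray runs from index 3 to index 7.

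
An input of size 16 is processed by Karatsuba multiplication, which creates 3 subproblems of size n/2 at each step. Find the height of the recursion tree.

For divide and conquer with division factor 2:

Problem sizes at each level:
Level 0: 16
Level 1: 8
Level 2: 4
Level 3: 2
Level 4: 1

The root is level 0 and the size-1 base case is level 4 (the tree spans levels 0 through 4, i.e. 5 levels counting the root), so the depth is the number of divisions: log_2(16) = 4

The recursion tree depth is log_2(16) = 4. At each level, the problem size is divided by 2, so it takes 4 divisions to reduce to a base case of size 1. The algorithm makes 3 recursive calls at each level.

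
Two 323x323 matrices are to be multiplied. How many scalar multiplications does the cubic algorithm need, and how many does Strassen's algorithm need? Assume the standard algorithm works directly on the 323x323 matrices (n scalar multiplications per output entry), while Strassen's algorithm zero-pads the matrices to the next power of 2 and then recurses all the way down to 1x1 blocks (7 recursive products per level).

Matrix multiplication for 323x323 matrices:

Strassen's algorithm requires power-of-2 dimensions. Pad 323x323 to 512x512 (next power of 2).

Standard algorithm: 323^3 = 33698267 multiplications
Strassen's algorithm: 7^(log2(512)) = 7^9 = 40353607 multiplications
Difference: 33698267 - 40353607 = -6655340 (Strassen uses MORE here due to padding overhead — for small or just-over-power-of-2 n, padding can outweigh the per-level savings)

Standard: 33698267 multiplications (323^3). Strassen: 40353607 multiplications (7^9, after padding to 512x512). Strassen reduces 8 recursive multiplications to 7 at each level.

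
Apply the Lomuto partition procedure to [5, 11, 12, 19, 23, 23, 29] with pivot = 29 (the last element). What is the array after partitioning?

Lomuto partition with pivot = 29:

Initial array: [5, 11, 12, 19, 23, 23, 29]

arr[0]=5 <= 29: swap with position 0, array becomes [5, 11, 12, 19, 23, 23, 29]
arr[1]=11 <= 29: swap with position 1, array becomes [5, 11, 12, 19, 23, 23, 29]
arr[2]=12 <= 29: swap with position 2, array becomes [5, 11, 12, 19, 23, 23, 29]
arr[3]=19 <= 29: swap with position 3, array becomes [5, 11, 12, 19, 23, 23, 29]
arr[4]=23 <= 29: swap with position 4, array becomes [5, 11, 12, 19, 23, 23, 29]
arr[5]=23 <= 29: swap with position 5, array becomes [5, 11, 12, 19, 23, 23, 29]

Place pivot at position 6: [5, 11, 12, 19, 23, 23, 29]
Pivot position: 6

After partitioning with pivot 29, the array becomes [5, 11, 12, 19, 23, 23, 29]. The pivot is placed at index 6. All elements to the left of the pivot are <= 29, and all elements to the right are > 29.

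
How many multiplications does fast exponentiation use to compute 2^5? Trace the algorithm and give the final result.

Computing 2^5 by squaring (build up from 2^1; each line after the first costs one multiplication):

2^1 = 2
2^2 = (2^1)^2 = 2^2 = 4
2^4 = (2^2)^2 = 4^2 = 16
2^5 = 2 * 2^4 = 2 * 16 = 32

Result: 32
Multiplications needed: 3 (3 lines after 2^1)

2^5 = 32. Using exponentiation by squaring, this requires 3 multiplications. The key idea: if the exponent is even, square the half-power; if odd, multiply by the base once.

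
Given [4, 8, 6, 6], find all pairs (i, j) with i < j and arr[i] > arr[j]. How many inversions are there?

Finding inversions in [4, 8, 6, 6]:

(1, 2): arr[1]=8 > arr[2]=6
(1, 3): arr[1]=8 > arr[3]=6

Total inversions: 2

The array has 2 inversion(s): (1,2), (1,3). Each pair (i,j) satisfies i < j and arr[i] > arr[j].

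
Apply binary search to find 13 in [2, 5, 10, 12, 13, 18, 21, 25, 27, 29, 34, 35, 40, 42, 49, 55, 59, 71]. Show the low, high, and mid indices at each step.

Binary search for 13 in [2, 5, 10, 12, 13, 18, 21, 25, 27, 29, 34, 35, 40, 42, 49, 55, 59, 71]:

lo=0, hi=17, mid=8, arr[mid]=27 -> 27 > 13, search left half
lo=0, hi=7, mid=3, arr[mid]=12 -> 12 < 13, search right half
lo=4, hi=7, mid=5, arr[mid]=18 -> 18 > 13, search left half
lo=4, hi=4, mid=4, arr[mid]=13 -> Found target at index 4!

Binary search finds 13 at index 4 after 4 comparisons. The search repeatedly halves the search space by comparing with the middle element.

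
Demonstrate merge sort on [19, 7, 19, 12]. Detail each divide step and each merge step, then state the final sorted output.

Merge sort trace:

Split: [19, 7, 19, 12] -> [19, 7] and [19, 12]
  Split: [19, 7] -> [19] and [7]
  Merge: [19] + [7] -> [7, 19]
  Split: [19, 12] -> [19] and [12]
  Merge: [19] + [12] -> [12, 19]
Merge: [7, 19] + [12, 19] -> [7, 12, 19, 19]

Final sorted array: [7, 12, 19, 19]

The merge sort proceeds by recursively splitting the array and merging sorted halves.
After all merges, the sorted array is [7, 12, 19, 19].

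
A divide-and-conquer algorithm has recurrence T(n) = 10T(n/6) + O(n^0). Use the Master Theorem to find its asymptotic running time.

Master Theorem for T(n) = 10T(n/6) + O(n^0):

a = 10, b = 6, c = 0
log_b(a) = log_6(10) = 1.2851

Case 1: c = 0 < log_6(10) = 1.2851
T(n) = O(n^(log_6 10))

For T(n) = 10T(n/6) + O(n^0): log_6(10) = 1.2851. This is Case 1 of the Master Theorem (c < log_b(a), work dominated by leaves), giving O(n^(log_6 10)).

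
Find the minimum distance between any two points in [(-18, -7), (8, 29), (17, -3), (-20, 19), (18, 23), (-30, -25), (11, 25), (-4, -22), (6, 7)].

Computing all pairwise distances among 9 points:

d((-18, -7), (8, 29)) = 44.4072
d((-18, -7), (17, -3)) = 35.2278
d((-18, -7), (-20, 19)) = 26.0768
d((-18, -7), (18, 23)) = 46.8615
d((-18, -7), (-30, -25)) = 21.6333
d((-18, -7), (11, 25)) = 43.1856
d((-18, -7), (-4, -22)) = 20.5183
d((-18, -7), (6, 7)) = 27.7849
d((8, 29), (17, -3)) = 33.2415
d((8, 29), (-20, 19)) = 29.7321
d((8, 29), (18, 23)) = 11.6619
d((8, 29), (-30, -25)) = 66.0303
d((8, 29), (11, 25)) = 5.0 <-- minimum
d((8, 29), (-4, -22)) = 52.3927
d((8, 29), (6, 7)) = 22.0907
d((17, -3), (-20, 19)) = 43.0465
d((17, -3), (18, 23)) = 26.0192
d((17, -3), (-30, -25)) = 51.8941
d((17, -3), (11, 25)) = 28.6356
d((17, -3), (-4, -22)) = 28.3196
d((17, -3), (6, 7)) = 14.8661
d((-20, 19), (18, 23)) = 38.2099
d((-20, 19), (-30, -25)) = 45.1221
d((-20, 19), (11, 25)) = 31.5753
d((-20, 19), (-4, -22)) = 44.0114
d((-20, 19), (6, 7)) = 28.6356
d((18, 23), (-30, -25)) = 67.8823
d((18, 23), (11, 25)) = 7.2801
d((18, 23), (-4, -22)) = 50.0899
d((18, 23), (6, 7)) = 20.0
d((-30, -25), (11, 25)) = 64.6607
d((-30, -25), (-4, -22)) = 26.1725
d((-30, -25), (6, 7)) = 48.1664
d((11, 25), (-4, -22)) = 49.3356
d((11, 25), (6, 7)) = 18.6815
d((-4, -22), (6, 7)) = 30.6757

Closest pair: (8, 29) and (11, 25) with distance 5.0

The closest pair is (8, 29) and (11, 25) with Euclidean distance 5.0. For 9 points, brute-force pairwise comparison is shown above. For large n, the divide-and-conquer algorithm (sort by x, recurse on halves, check the dividing strip) achieves O(n log n).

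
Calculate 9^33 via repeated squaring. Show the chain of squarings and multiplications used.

Computing 9^33 by squaring (build up from 9^1; each line after the first costs one multiplication):

9^1 = 9
9^2 = (9^1)^2 = 9^2 = 81
9^4 = (9^2)^2 = 81^2 = 6561
9^8 = (9^4)^2 = 6561^2 = 43046721
9^16 = (9^8)^2 = 43046721^2 = 1853020188851841
9^32 = (9^16)^2 = 1853020188851841^2 = 3433683820292512484657849089281
9^33 = 9 * 9^32 = 9 * 3433683820292512484657849089281 = 30903154382632612361920641803529

Result: 30903154382632612361920641803529
Multiplications needed: 6 (6 lines after 9^1)

9^33 = 30903154382632612361920641803529. Using exponentiation by squaring, this requires 6 multiplications. The key idea: if the exponent is even, square the half-power; if odd, multiply by the base once.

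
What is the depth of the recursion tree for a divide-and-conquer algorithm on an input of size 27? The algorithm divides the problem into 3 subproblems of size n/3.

For divide and conquer with division factor 3:

Problem sizes at each level:
Level 0: 27
Level 1: 9
Level 2: 3
Level 3: 1

The root is level 0 and the size-1 base case is level 3 (the tree spans levels 0 through 3, i.e. 4 levels counting the root), so the depth is the number of divisions: log_3(27) = 3

The recursion tree depth is log_3(27) = 3. At each level, the problem size is divided by 3, so it takes 3 divisions to reduce to a base case of size 1. The algorithm makes 3 recursive calls at each level.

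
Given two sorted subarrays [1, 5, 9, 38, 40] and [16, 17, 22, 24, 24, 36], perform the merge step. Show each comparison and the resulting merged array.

Merging process:

Compare 1 vs 16: take 1 from left. Merged: [1]
Compare 5 vs 16: take 5 from left. Merged: [1, 5]
Compare 9 vs 16: take 9 from left. Merged: [1, 5, 9]
Compare 38 vs 16: take 16 from right. Merged: [1, 5, 9, 16]
Compare 38 vs 17: take 17 from right. Merged: [1, 5, 9, 16, 17]
Compare 38 vs 22: take 22 from right. Merged: [1, 5, 9, 16, 17, 22]
Compare 38 vs 24: take 24 from right. Merged: [1, 5, 9, 16, 17, 22, 24]
Compare 38 vs 24: take 24 from right. Merged: [1, 5, 9, 16, 17, 22, 24, 24]
Compare 38 vs 36: take 36 from right. Merged: [1, 5, 9, 16, 17, 22, 24, 24, 36]
Append remaining from left: [38, 40]. Merged: [1, 5, 9, 16, 17, 22, 24, 24, 36, 38, 40]

Final merged array: [1, 5, 9, 16, 17, 22, 24, 24, 36, 38, 40]
Total comparisons: 9

The merged array is [1, 5, 9, 16, 17, 22, 24, 24, 36, 38, 40], requiring 9 comparisons. The merge step runs in O(n) time where n is the total number of elements.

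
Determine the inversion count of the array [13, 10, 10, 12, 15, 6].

Finding inversions in [13, 10, 10, 12, 15, 6]:

(0, 1): arr[0]=13 > arr[1]=10
(0, 2): arr[0]=13 > arr[2]=10
(0, 3): arr[0]=13 > arr[3]=12
(0, 5): arr[0]=13 > arr[5]=6
(1, 5): arr[1]=10 > arr[5]=6
(2, 5): arr[2]=10 > arr[5]=6
(3, 5): arr[3]=12 > arr[5]=6
(4, 5): arr[4]=15 > arr[5]=6

Total inversions: 8

The array has 8 inversion(s): (0,1), (0,2), (0,3), (0,5), (1,5), (2,5), (3,5), (4,5). Each pair (i,j) satisfies i < j and arr[i] > arr[j].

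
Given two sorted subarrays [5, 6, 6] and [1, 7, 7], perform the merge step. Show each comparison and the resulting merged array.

Merging process:

Compare 5 vs 1: take 1 from right. Merged: [1]
Compare 5 vs 7: take 5 from left. Merged: [1, 5]
Compare 6 vs 7: take 6 from left. Merged: [1, 5, 6]
Compare 6 vs 7: take 6 from left. Merged: [1, 5, 6, 6]
Append remaining from right: [7, 7]. Merged: [1, 5, 6, 6, 7, 7]

Final merged array: [1, 5, 6, 6, 7, 7]
Total comparisons: 4

The merged array is [1, 5, 6, 6, 7, 7], requiring 4 comparisons. The merge step runs in O(n) time where n is the total number of elements.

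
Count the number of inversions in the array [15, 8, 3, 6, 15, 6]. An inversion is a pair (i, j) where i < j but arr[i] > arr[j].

Finding inversions in [15, 8, 3, 6, 15, 6]:

(0, 1): arr[0]=15 > arr[1]=8
(0, 2): arr[0]=15 > arr[2]=3
(0, 3): arr[0]=15 > arr[3]=6
(0, 5): arr[0]=15 > arr[5]=6
(1, 2): arr[1]=8 > arr[2]=3
(1, 3): arr[1]=8 > arr[3]=6
(1, 5): arr[1]=8 > arr[5]=6
(4, 5): arr[4]=15 > arr[5]=6

Total inversions: 8

The array has 8 inversion(s): (0,1), (0,2), (0,3), (0,5), (1,2), (1,3), (1,5), (4,5). Each pair (i,j) satisfies i < j and arr[i] > arr[j].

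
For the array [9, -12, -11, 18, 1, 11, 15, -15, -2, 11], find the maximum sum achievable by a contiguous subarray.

Using Kadane's algorithm on [9, -12, -11, 18, 1, 11, 15, -15, -2, 11]:

Scanning through the array:
Position 1 (value -12): max_ending_here = -3, max_so_far = 9
Position 2 (value -11): max_ending_here = -11, max_so_far = 9
Position 3 (value 18): max_ending_here = 18, max_so_far = 18
Position 4 (value 1): max_ending_here = 19, max_so_far = 19
Position 5 (value 11): max_ending_here = 30, max_so_far = 30
Position 6 (value 15): max_ending_here = 45, max_so_far = 45
Position 7 (value -15): max_ending_here = 30, max_so_far = 45
Position 8 (value -2): max_ending_here = 28, max_so_far = 45
Position 9 (value 11): max_ending_here = 39, max_so_far = 45

Maximum subarray: [18, 1, 11, 15]
Maximum sum: 45

The maximum subarray is [18, 1, 11, 15] with sum 45. This subarray runs from index 3 to index 6.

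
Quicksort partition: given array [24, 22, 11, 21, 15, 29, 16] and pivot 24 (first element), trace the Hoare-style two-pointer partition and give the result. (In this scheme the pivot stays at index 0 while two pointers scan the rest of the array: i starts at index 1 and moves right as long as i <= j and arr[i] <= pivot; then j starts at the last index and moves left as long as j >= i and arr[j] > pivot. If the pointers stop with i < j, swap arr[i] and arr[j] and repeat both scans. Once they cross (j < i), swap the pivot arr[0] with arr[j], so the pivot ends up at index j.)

Hoare-style two-pointer partition with pivot = 24:

Initial array: [24, 22, 11, 21, 15, 29, 16]

Pointers start at i = 1, j = 6.
i stops at index 5 (arr[5]=29 > 24), j stops at index 6 (arr[6]=16 <= 24): swap arr[5] and arr[6], array becomes [24, 22, 11, 21, 15, 16, 29]
i ends at 6, j ends at 5: the pointers have crossed (j < i), so scanning stops.

Swap pivot arr[0] with arr[5] to place pivot at position 5: [16, 22, 11, 21, 15, 24, 29]
Pivot position: 5

After partitioning with pivot 24, the array becomes [16, 22, 11, 21, 15, 24, 29]. The pivot is placed at index 5. All elements to the left of the pivot are <= 24, and all elements to the right are > 24.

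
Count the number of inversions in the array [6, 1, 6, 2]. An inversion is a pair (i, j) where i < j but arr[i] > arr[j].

Finding inversions in [6, 1, 6, 2]:

(0, 1): arr[0]=6 > arr[1]=1
(0, 3): arr[0]=6 > arr[3]=2
(2, 3): arr[2]=6 > arr[3]=2

Total inversions: 3

The array has 3 inversion(s): (0,1), (0,3), (2,3). Each pair (i,j) satisfies i < j and arr[i] > arr[j].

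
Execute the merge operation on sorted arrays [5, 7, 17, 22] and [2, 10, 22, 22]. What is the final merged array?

Merging process:

Compare 5 vs 2: take 2 from right. Merged: [2]
Compare 5 vs 10: take 5 from left. Merged: [2, 5]
Compare 7 vs 10: take 7 from left. Merged: [2, 5, 7]
Compare 17 vs 10: take 10 from right. Merged: [2, 5, 7, 10]
Compare 17 vs 22: take 17 from left. Merged: [2, 5, 7, 10, 17]
Compare 22 vs 22: take 22 from left. Merged: [2, 5, 7, 10, 17, 22]
Append remaining from right: [22, 22]. Merged: [2, 5, 7, 10, 17, 22, 22, 22]

Final merged array: [2, 5, 7, 10, 17, 22, 22, 22]
Total comparisons: 6

The merged array is [2, 5, 7, 10, 17, 22, 22, 22], requiring 6 comparisons. The merge step runs in O(n) time where n is the total number of elements.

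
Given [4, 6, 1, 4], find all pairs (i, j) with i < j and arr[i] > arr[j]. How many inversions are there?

Finding inversions in [4, 6, 1, 4]:

(0, 2): arr[0]=4 > arr[2]=1
(1, 2): arr[1]=6 > arr[2]=1
(1, 3): arr[1]=6 > arr[3]=4

Total inversions: 3

The array has 3 inversion(s): (0,2), (1,2), (1,3). Each pair (i,j) satisfies i < j and arr[i] > arr[j].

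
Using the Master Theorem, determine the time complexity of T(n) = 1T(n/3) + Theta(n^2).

Master Theorem for T(n) = 1T(n/3) + O(n^2):

a = 1, b = 3, c = 2
log_b(a) = log_3(1) = 0.0000

Case 3: c = 2 > log_3(1) = 0.0000
T(n) = O(n^2) = O(n^2)

For T(n) = 1T(n/3) + O(n^2): log_3(1) = 0.0000. This is Case 3 of the Master Theorem (c > log_b(a), work dominated by root), giving O(n^2).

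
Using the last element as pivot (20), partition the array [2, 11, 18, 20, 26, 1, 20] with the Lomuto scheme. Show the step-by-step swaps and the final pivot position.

Lomuto partition with pivot = 20:

Initial array: [2, 11, 18, 20, 26, 1, 20]

arr[0]=2 <= 20: swap with position 0, array becomes [2, 11, 18, 20, 26, 1, 20]
arr[1]=11 <= 20: swap with position 1, array becomes [2, 11, 18, 20, 26, 1, 20]
arr[2]=18 <= 20: swap with position 2, array becomes [2, 11, 18, 20, 26, 1, 20]
arr[3]=20 <= 20: swap with position 3, array becomes [2, 11, 18, 20, 26, 1, 20]
arr[4]=26 > 20: no swap
arr[5]=1 <= 20: swap with position 4, array becomes [2, 11, 18, 20, 1, 26, 20]

Place pivot at position 5: [2, 11, 18, 20, 1, 20, 26]
Pivot position: 5

After partitioning with pivot 20, the array becomes [2, 11, 18, 20, 1, 20, 26]. The pivot is placed at index 5. All elements to the left of the pivot are <= 20, and all elements to the right are > 20.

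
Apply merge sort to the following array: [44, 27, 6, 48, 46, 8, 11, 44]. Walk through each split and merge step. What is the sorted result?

Merge sort trace:

Split: [44, 27, 6, 48, 46, 8, 11, 44] -> [44, 27, 6, 48] and [46, 8, 11, 44]
  Split: [44, 27, 6, 48] -> [44, 27] and [6, 48]
    Split: [44, 27] -> [44] and [27]
    Merge: [44] + [27] -> [27, 44]
    Split: [6, 48] -> [6] and [48]
    Merge: [6] + [48] -> [6, 48]
  Merge: [27, 44] + [6, 48] -> [6, 27, 44, 48]
  Split: [46, 8, 11, 44] -> [46, 8] and [11, 44]
    Split: [46, 8] -> [46] and [8]
    Merge: [46] + [8] -> [8, 46]
    Split: [11, 44] -> [11] and [44]
    Merge: [11] + [44] -> [11, 44]
  Merge: [8, 46] + [11, 44] -> [8, 11, 44, 46]
Merge: [6, 27, 44, 48] + [8, 11, 44, 46] -> [6, 8, 11, 27, 44, 44, 46, 48]

Final sorted array: [6, 8, 11, 27, 44, 44, 46, 48]

The merge sort proceeds by recursively splitting the array and merging sorted halves.
After all merges, the sorted array is [6, 8, 11, 27, 44, 44, 46, 48].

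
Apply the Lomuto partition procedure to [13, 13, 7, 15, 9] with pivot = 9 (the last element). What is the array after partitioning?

Lomuto partition with pivot = 9:

Initial array: [13, 13, 7, 15, 9]

arr[0]=13 > 9: no swap
arr[1]=13 > 9: no swap
arr[2]=7 <= 9: swap with position 0, array becomes [7, 13, 13, 15, 9]
arr[3]=15 > 9: no swap

Place pivot at position 1: [7, 9, 13, 15, 13]
Pivot position: 1

After partitioning with pivot 9, the array becomes [7, 9, 13, 15, 13]. The pivot is placed at index 1. All elements to the left of the pivot are <= 9, and all elements to the right are > 9.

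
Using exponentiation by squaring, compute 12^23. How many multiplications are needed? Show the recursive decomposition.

Computing 12^23 by squaring (build up from 12^1; each line after the first costs one multiplication):

12^1 = 12
12^2 = (12^1)^2 = 12^2 = 144
12^4 = (12^2)^2 = 144^2 = 20736
12^5 = 12 * 12^4 = 12 * 20736 = 248832
12^10 = (12^5)^2 = 248832^2 = 61917364224
12^11 = 12 * 12^10 = 12 * 61917364224 = 743008370688
12^22 = (12^11)^2 = 743008370688^2 = 552061438912436417593344
12^23 = 12 * 12^22 = 12 * 552061438912436417593344 = 6624737266949237011120128

Result: 6624737266949237011120128
Multiplications needed: 7 (7 lines after 12^1)

12^23 = 6624737266949237011120128. Using exponentiation by squaring, this requires 7 multiplications. The key idea: if the exponent is even, square the half-power; if odd, multiply by the base once.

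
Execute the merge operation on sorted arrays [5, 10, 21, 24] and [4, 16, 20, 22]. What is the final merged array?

Merging process:

Compare 5 vs 4: take 4 from right. Merged: [4]
Compare 5 vs 16: take 5 from left. Merged: [4, 5]
Compare 10 vs 16: take 10 from left. Merged: [4, 5, 10]
Compare 21 vs 16: take 16 from right. Merged: [4, 5, 10, 16]
Compare 21 vs 20: take 20 from right. Merged: [4, 5, 10, 16, 20]
Compare 21 vs 22: take 21 from left. Merged: [4, 5, 10, 16, 20, 21]
Compare 24 vs 22: take 22 from right. Merged: [4, 5, 10, 16, 20, 21, 22]
Append remaining from left: [24]. Merged: [4, 5, 10, 16, 20, 21, 22, 24]

Final merged array: [4, 5, 10, 16, 20, 21, 22, 24]
Total comparisons: 7

The merged array is [4, 5, 10, 16, 20, 21, 22, 24], requiring 7 comparisons. The merge step runs in O(n) time where n is the total number of elements.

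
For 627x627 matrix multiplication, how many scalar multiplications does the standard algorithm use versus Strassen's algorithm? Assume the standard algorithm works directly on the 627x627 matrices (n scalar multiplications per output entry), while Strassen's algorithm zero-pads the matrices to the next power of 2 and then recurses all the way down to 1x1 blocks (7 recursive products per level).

Matrix multiplication for 627x627 matrices:

Strassen's algorithm requires power-of-2 dimensions. Pad 627x627 to 1024x1024 (next power of 2).

Standard algorithm: 627^3 = 246491883 multiplications
Strassen's algorithm: 7^(log2(1024)) = 7^10 = 282475249 multiplications
Difference: 246491883 - 282475249 = -35983366 (Strassen uses MORE here due to padding overhead — for small or just-over-power-of-2 n, padding can outweigh the per-level savings)

Standard: 246491883 multiplications (627^3). Strassen: 282475249 multiplications (7^10, after padding to 1024x1024). Strassen reduces 8 recursive multiplications to 7 at each level.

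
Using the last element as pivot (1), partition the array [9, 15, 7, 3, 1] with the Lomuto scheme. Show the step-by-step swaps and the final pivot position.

Lomuto partition with pivot = 1:

Initial array: [9, 15, 7, 3, 1]

arr[0]=9 > 1: no swap
arr[1]=15 > 1: no swap
arr[2]=7 > 1: no swap
arr[3]=3 > 1: no swap

Place pivot at position 0: [1, 15, 7, 3, 9]
Pivot position: 0

After partitioning with pivot 1, the array becomes [1, 15, 7, 3, 9]. The pivot is placed at index 0. All elements to the left of the pivot are <= 1, and all elements to the right are > 1.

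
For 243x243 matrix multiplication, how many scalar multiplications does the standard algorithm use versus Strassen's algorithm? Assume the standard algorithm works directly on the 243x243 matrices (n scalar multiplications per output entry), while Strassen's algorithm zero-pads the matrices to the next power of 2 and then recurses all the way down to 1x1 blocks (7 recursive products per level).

Matrix multiplication for 243x243 matrices:

Strassen's algorithm requires power-of-2 dimensions. Pad 243x243 to 256x256 (next power of 2).

Standard algorithm: 243^3 = 14348907 multiplications
Strassen's algorithm: 7^(log2(256)) = 7^8 = 5764801 multiplications
Savings: 14348907 - 5764801 = 8584106 multiplications

Standard: 14348907 multiplications (243^3). Strassen: 5764801 multiplications (7^8, after padding to 256x256). Strassen reduces 8 recursive multiplications to 7 at each level.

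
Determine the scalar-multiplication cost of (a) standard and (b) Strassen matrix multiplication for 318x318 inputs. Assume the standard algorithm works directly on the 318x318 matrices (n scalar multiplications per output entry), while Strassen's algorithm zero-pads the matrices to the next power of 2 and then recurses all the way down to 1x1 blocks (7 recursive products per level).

Matrix multiplication for 318x318 matrices:

Strassen's algorithm requires power-of-2 dimensions. Pad 318x318 to 512x512 (next power of 2).

Standard algorithm: 318^3 = 32157432 multiplications
Strassen's algorithm: 7^(log2(512)) = 7^9 = 40353607 multiplications
Difference: 32157432 - 40353607 = -8196175 (Strassen uses MORE here due to padding overhead — for small or just-over-power-of-2 n, padding can outweigh the per-level savings)

Standard: 32157432 multiplications (318^3). Strassen: 40353607 multiplications (7^9, after padding to 512x512). Strassen reduces 8 recursive multiplications to 7 at each level.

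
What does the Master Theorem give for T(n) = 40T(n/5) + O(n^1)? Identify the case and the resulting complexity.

Master Theorem for T(n) = 40T(n/5) + O(n^1):

a = 40, b = 5, c = 1
log_b(a) = log_5(40) = 2.2920

Case 1: c = 1 < log_5(40) = 2.2920
T(n) = O(n^(log_5 40))

For T(n) = 40T(n/5) + O(n^1): log_5(40) = 2.2920. This is Case 1 of the Master Theorem (c < log_b(a), work dominated by leaves), giving O(n^(log_5 40)).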